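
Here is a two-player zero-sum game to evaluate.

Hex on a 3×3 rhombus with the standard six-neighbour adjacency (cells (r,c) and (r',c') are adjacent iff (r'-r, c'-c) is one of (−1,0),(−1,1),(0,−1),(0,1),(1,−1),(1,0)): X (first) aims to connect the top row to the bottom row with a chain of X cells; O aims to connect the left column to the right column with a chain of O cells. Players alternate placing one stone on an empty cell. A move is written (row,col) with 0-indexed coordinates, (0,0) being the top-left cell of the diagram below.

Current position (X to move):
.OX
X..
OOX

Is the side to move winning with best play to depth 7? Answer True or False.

X winning at [.OX/X../OOX]: True

ply 1, X at .OX/X../OOX | (0,0)=-1→XOX/X../OOX; (1,1)=-1→.OX/XX./OOX; (1,2)=+1→.OX/X.X/OOX*
ply 2: .OX/X.X/OOX is terminal -1 (O); from .OX/X../OOX depth 7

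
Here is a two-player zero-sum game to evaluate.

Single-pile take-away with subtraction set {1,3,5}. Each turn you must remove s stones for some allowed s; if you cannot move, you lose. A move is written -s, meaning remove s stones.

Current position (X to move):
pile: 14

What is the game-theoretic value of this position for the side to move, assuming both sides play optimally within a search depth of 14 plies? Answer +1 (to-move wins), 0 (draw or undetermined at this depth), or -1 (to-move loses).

p1 X@[14]: -1[13]-1* -3[11]-1 -5[9]-1
p2 O@[13]: -1[12]+1* -3[10]+1 -5[8]+1
p3 X@[12]: -1[11]-1* -3[9]-1 -5[7]-1
p4 O@[11]: -1[10]+1* -3[8]+1 -5[6]+1
p5 X@[10]: -1[9]-1* -3[7]-1 -5[5]-1
p6 O@[9]: -1[8]+1* -3[6]+1 -5[4]+1
p7 X@[8]: -1[7]-1* -3[5]-1 -5[3]-1
p8 O@[7]: -1[6]+1* -3[4]+1 -5[2]+1
p9 X@[6]: -1[5]-1* -3[3]-1 -5[1]-1
p10 O@[5]: -1[4]+1* -3[2]+1 -5[0]+1
p11 X@[4]: -1[3]-1* -3[1]-1
p12 O@[3]: -1[2]+1* -3[0]+1
p13 X@[2]: -1[1]-1*
p14 O@[1]: -1[0]+1*
p15 X@[0] terminal -1; root [14] d14

value(14, X) = -1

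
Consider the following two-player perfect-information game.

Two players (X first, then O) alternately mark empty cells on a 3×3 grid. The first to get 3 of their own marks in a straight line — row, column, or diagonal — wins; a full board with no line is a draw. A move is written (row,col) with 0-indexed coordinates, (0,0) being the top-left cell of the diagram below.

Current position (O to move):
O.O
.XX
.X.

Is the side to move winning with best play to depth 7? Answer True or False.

O winning at [O.O/.XX/.X.]: True

ply 1, O at O.O/.XX/.X. | (0,1)=+1→OOO/.XX/.X.*; (1,0)=-1→O.O/OXX/.X.; (2,0)=-1→O.O/.XX/OX.; (2,2)=-1→O.O/.XX/.XO
ply 2: OOO/.XX/.X. is terminal -1 (X); from O.O/.XX/.X. depth 7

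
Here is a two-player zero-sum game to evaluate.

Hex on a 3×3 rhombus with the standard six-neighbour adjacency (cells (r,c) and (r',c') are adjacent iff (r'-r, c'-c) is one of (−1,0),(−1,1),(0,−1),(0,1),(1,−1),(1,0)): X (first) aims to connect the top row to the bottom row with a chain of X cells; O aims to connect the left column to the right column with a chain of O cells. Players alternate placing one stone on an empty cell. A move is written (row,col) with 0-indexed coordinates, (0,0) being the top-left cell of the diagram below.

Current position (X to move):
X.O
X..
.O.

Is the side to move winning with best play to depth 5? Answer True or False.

[X.O/X../.O.] X move#1: (0,1):-1/XXO/X../.O., (1,1):-1/X.O/XX./.O., (1,2):-1/X.O/X.X/.O., (2,0):+1/X.O/X../XO.*, (2,2):-1/X.O/X../.OX
[X.O/X../XO.] end (terminal -1, O#2); searched X.O/X../.O. to 5

X winning at [X.O/X../.O.]: True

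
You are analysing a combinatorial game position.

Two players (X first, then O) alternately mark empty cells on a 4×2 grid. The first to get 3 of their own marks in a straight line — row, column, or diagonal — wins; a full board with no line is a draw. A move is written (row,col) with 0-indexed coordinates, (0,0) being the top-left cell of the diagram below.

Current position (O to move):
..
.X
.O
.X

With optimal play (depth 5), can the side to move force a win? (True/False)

O winning at [../.X/.O/.X]: False

[../.X/.O/.X] O move#1: (0,0):+0/O./.X/.O/.X*, (0,1):+0/.O/.X/.O/.X, (1,0):+0/../OX/.O/.X, (2,0):+0/../.X/OO/.X, (3,0):+0/../.X/.O/OX
[O./.X/.O/.X] X move#2: (0,1):+0/OX/.X/.O/.X*, (1,0):+0/O./XX/.O/.X, (2,0):+0/O./.X/XO/.X, (3,0):+0/O./.X/.O/XX
[OX/.X/.O/.X] O move#3: (1,0):+0/OX/OX/.O/.X*, (2,0):+0/OX/.X/OO/.X, (3,0):+0/OX/.X/.O/OX
[OX/OX/.O/.X] X move#4: (2,0):+0/OX/OX/XO/.X*, (3,0):-1/OX/OX/.O/XX
[OX/OX/XO/.X] O move#5: (3,0):+0/OX/OX/XO/OX*
[OX/OX/XO/OX] end (terminal +0, X#6); searched ../.X/.O/.X to 5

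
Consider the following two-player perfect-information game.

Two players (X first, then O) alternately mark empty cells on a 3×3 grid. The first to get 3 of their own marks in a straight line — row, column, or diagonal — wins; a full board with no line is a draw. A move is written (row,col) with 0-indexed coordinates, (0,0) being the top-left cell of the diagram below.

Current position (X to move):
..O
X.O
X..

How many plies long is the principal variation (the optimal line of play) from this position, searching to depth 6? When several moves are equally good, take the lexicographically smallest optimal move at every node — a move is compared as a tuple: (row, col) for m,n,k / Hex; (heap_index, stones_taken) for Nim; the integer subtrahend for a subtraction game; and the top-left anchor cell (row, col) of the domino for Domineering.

p1 X@[..O/X.O/X..]: (0,0)[X.O/X.O/X..]+1* (0,1)[.XO/X.O/X..]-1 (1,1)[..O/XXO/X..]-1 (2,1)[..O/X.O/XX.]-1 (2,2)[..O/X.O/X.X]+1
p2 O@[X.O/X.O/X..] terminal -1; root [..O/X.O/X..] d6

PV length from [..O/X.O/X..]: 1 ply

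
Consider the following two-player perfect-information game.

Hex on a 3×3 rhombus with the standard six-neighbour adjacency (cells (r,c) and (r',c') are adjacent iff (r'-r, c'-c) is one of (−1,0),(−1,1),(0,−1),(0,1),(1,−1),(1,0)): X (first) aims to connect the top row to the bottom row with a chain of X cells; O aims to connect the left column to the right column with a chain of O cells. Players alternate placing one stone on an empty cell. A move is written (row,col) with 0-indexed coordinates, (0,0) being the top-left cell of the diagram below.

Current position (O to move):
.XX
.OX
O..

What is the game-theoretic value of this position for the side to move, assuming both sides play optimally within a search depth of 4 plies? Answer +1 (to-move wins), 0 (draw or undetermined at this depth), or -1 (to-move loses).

value(.XX/.OX/O.., O) = -1

p1 O@[.XX/.OX/O..]: (0,0)[OXX/.OX/O..]-1* (1,0)[.XX/OOX/O..]-1 (2,1)[.XX/.OX/OO.]-1 (2,2)[.XX/.OX/O.O]-1
p2 X@[OXX/.OX/O..]: (1,0)[OXX/XOX/O..]+1* (2,1)[OXX/.OX/OX.]+1 (2,2)[OXX/.OX/O.X]+1
p3 O@[OXX/XOX/O..]: (2,1)[OXX/XOX/OO.]-1* (2,2)[OXX/XOX/O.O]-1
p4 X@[OXX/XOX/OO.]: (2,2)[OXX/XOX/OOX]+1*
p5 O@[OXX/XOX/OOX] terminal -1; root [.XX/.OX/O..] d4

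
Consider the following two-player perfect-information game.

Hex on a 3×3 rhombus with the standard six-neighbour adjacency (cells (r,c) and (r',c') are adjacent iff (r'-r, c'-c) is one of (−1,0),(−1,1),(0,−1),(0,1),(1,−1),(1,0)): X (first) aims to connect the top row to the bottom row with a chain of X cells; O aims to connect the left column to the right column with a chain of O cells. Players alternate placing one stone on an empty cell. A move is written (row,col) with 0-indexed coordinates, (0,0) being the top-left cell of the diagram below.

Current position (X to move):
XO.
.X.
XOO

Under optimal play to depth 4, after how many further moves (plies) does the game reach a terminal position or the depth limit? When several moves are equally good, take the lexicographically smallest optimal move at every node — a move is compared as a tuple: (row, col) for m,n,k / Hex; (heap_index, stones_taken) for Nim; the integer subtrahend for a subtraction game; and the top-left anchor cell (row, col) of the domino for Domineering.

PV length from [XO./.X./XOO]: 1 ply

ply 1, X at XO./.X./XOO | (0,2)=+1→XOX/.X./XOO*; (1,0)=+1→XO./XX./XOO; (1,2)=+1→XO./.XX/XOO
ply 2: XOX/.X./XOO is terminal -1 (O); from XO./.X./XOO depth 4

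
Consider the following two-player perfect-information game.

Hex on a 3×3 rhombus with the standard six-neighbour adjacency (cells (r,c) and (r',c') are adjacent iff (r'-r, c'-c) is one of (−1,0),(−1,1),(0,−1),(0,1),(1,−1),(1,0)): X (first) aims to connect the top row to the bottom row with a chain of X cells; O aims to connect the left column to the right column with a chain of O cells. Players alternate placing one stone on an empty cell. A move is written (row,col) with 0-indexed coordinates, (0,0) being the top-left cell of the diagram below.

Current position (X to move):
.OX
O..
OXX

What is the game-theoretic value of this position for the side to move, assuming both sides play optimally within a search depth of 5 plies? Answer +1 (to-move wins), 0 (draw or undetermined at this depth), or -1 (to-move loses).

ply 1, X at .OX/O../OXX | (0,0)=+1→XOX/O../OXX*; (1,1)=+1→.OX/OX./OXX; (1,2)=+1→.OX/O.X/OXX
ply 2, O at XOX/O../OXX | (1,1)=-1→XOX/OO./OXX*; (1,2)=-1→XOX/O.O/OXX
ply 3, X at XOX/OO./OXX | (1,2)=+1→XOX/OOX/OXX*
ply 4: XOX/OOX/OXX is terminal -1 (O); from .OX/O../OXX depth 5

value(.OX/O../OXX, X) = +1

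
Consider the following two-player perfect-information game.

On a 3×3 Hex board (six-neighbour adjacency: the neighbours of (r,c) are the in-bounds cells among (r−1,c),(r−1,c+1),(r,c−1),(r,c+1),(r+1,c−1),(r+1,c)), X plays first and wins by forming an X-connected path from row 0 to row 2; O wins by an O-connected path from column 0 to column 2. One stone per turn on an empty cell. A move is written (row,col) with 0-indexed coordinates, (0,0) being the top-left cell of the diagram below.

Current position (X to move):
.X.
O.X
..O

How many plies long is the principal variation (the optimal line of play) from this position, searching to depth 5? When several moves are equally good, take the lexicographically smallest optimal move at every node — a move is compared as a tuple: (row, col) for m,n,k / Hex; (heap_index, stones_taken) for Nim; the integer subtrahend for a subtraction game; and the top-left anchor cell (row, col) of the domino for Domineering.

[.X./O.X/..O] X move#1: (0,0):-1/XX./O.X/..O, (0,2):-1/.XX/O.X/..O, (1,1):+1/.X./OXX/..O*, (2,0):-1/.X./O.X/X.O, (2,1):+1/.X./O.X/.XO
[.X./OXX/..O] O move#2: (0,0):-1/OX./OXX/..O*, (0,2):-1/.XO/OXX/..O, (2,0):-1/.X./OXX/O.O, (2,1):-1/.X./OXX/.OO
[OX./OXX/..O] X move#3: (0,2):+1/OXX/OXX/..O*, (2,0):+1/OX./OXX/X.O, (2,1):+1/OX./OXX/.XO
[OXX/OXX/..O] O move#4: (2,0):-1/OXX/OXX/O.O*, (2,1):-1/OXX/OXX/.OO
[OXX/OXX/O.O] X move#5: (2,1):+1/OXX/OXX/OXO*
[OXX/OXX/OXO] end (terminal -1, O#6); searched .X./O.X/..O to 5

PV length from [.X./O.X/..O]: 5 plies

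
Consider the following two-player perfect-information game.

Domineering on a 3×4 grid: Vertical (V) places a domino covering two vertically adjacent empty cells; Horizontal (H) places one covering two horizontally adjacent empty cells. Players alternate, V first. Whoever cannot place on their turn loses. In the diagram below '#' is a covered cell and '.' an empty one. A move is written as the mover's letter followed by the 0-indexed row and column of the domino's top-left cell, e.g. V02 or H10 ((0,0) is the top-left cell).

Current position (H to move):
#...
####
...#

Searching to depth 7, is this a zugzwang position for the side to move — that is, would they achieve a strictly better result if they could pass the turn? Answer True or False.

zugzwang(#.../####/...#, H) = False

ply 1, H at #.../####/...# | H01=+1→###./####/...#*; H02=+1→#.##/####/...#; H20=+1→#.../####/##.#; H21=+1→#.../####/.###
ply 2: ###./####/...# is terminal -1 (V); from #.../####/...# depth 7
suppose H passes — search the same position with V to move:
pass> ply 1: #.../####/...# is terminal -1 (V); from #.../####/...# depth 7
for H: play +1, pass +1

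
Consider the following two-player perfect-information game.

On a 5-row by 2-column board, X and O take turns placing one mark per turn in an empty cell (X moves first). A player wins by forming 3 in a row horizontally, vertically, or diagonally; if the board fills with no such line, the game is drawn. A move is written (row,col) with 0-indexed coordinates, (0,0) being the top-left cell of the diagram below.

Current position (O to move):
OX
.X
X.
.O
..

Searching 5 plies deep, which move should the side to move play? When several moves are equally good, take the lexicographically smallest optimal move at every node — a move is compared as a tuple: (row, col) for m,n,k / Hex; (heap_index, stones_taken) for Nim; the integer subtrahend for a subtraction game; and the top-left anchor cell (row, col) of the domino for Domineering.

[OX/.X/X./.O/..] O move#1: (1,0):-1/OX/OX/X./.O/.., (2,1):+0/OX/.X/XO/.O/..*, (3,0):-1/OX/.X/X./OO/.., (4,0):-1/OX/.X/X./.O/O., (4,1):-1/OX/.X/X./.O/.O
[OX/.X/XO/.O/..] X move#2: (1,0):-1/OX/XX/XO/.O/.., (3,0):-1/OX/.X/XO/XO/.., (4,0):-1/OX/.X/XO/.O/X., (4,1):+0/OX/.X/XO/.O/.X*
[OX/.X/XO/.O/.X] O move#3: (1,0):+0/OX/OX/XO/.O/.X*, (3,0):+0/OX/.X/XO/OO/.X, (4,0):+0/OX/.X/XO/.O/OX
[OX/OX/XO/.O/.X] X move#4: (3,0):+0/OX/OX/XO/XO/.X*, (4,0):+0/OX/OX/XO/.O/XX
[OX/OX/XO/XO/.X] O move#5: (4,0):+0/OX/OX/XO/XO/OX*
[OX/OX/XO/XO/OX] end (terminal +0, X#6); searched OX/.X/X./.O/.. to 5

O's best at [OX/.X/X./.O/..]: (2,1)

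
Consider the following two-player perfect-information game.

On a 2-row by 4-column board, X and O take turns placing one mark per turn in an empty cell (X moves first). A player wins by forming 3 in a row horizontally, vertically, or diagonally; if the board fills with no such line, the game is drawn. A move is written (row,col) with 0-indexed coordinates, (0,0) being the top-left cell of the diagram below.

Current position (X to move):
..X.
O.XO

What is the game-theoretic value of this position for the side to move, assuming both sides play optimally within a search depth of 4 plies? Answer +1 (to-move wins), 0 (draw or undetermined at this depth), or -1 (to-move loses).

ply 1, X at ..X./O.XO | (0,0)=+0→X.X./O.XO; (0,1)=+1→.XX./O.XO*; (0,3)=+0→..XX/O.XO; (1,1)=+0→..X./OXXO
ply 2, O at .XX./O.XO | (0,0)=-1→OXX./O.XO*; (0,3)=-1→.XXO/O.XO; (1,1)=-1→.XX./OOXO
ply 3, X at OXX./O.XO | (0,3)=+1→OXXX/O.XO*; (1,1)=+0→OXX./OXXO
ply 4: OXXX/O.XO is terminal -1 (O); from ..X./O.XO depth 4

value(..X./O.XO, X) = +1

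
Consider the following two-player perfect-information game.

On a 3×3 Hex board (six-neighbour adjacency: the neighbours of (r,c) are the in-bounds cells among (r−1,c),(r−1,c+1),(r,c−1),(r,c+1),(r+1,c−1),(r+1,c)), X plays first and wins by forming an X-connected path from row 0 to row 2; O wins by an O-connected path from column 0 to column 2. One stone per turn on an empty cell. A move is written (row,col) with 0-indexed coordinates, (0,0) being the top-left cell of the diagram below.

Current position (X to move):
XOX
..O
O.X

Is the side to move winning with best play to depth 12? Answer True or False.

p1 X@[XOX/..O/O.X]: (1,0)[XOX/X.O/O.X]-1* (1,1)[XOX/.XO/O.X]-1 (2,1)[XOX/..O/OXX]-1
p2 O@[XOX/X.O/O.X]: (1,1)[XOX/XOO/O.X]+1* (2,1)[XOX/X.O/OOX]+1
p3 X@[XOX/XOO/O.X] terminal -1; root [XOX/..O/O.X] d12

X winning at [XOX/..O/O.X]: False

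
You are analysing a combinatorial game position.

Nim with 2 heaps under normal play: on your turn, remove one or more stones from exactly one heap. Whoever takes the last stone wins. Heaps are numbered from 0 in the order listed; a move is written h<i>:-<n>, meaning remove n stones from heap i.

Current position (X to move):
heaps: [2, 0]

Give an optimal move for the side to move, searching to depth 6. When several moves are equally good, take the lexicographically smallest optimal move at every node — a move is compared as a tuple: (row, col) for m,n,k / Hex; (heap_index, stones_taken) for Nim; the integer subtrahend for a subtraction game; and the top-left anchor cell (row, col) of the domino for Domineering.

X's best at [(2,0)]: h0:-2

[(2,0)] X move#1: h0:-1:-1/(1,0), h0:-2:+1/(0,0)*
[(0,0)] end (terminal -1, O#2); searched (2,0) to 6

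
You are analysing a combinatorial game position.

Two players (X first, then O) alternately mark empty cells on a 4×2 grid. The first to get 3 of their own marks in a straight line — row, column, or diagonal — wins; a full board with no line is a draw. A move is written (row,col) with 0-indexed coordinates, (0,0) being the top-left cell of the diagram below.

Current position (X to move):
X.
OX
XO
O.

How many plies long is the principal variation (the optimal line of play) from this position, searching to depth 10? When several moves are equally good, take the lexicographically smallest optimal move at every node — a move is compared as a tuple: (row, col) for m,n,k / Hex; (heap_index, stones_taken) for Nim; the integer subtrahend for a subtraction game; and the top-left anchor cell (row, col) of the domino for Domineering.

ply 1, X at X./OX/XO/O. | (0,1)=+0→XX/OX/XO/O.*; (3,1)=+0→X./OX/XO/OX
ply 2, O at XX/OX/XO/O. | (3,1)=+0→XX/OX/XO/OO*
ply 3: XX/OX/XO/OO is terminal +0 (X); from X./OX/XO/O. depth 10

PV length from [X./OX/XO/O.]: 2 plies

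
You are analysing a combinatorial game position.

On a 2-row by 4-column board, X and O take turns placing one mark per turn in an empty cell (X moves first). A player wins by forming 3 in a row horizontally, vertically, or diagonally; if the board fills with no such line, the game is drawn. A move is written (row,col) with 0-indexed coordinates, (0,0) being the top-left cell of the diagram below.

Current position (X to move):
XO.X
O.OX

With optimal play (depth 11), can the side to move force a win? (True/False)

X winning at [XO.X/O.OX]: False

p1 X@[XO.X/O.OX]: (0,2)[XOXX/O.OX]-1 (1,1)[XO.X/OXOX]+0*
p2 O@[XO.X/OXOX]: (0,2)[XOOX/OXOX]+0*
p3 X@[XOOX/OXOX] terminal +0; root [XO.X/O.OX] d11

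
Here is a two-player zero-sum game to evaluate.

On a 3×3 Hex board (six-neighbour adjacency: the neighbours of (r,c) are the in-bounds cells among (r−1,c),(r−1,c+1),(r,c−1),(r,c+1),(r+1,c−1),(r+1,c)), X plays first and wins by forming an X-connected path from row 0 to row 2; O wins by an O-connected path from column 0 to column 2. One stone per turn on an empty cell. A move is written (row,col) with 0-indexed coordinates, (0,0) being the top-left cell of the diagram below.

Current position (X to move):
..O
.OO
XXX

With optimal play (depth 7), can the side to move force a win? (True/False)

X winning at [..O/.OO/XXX]: True

ply 1, X at ..O/.OO/XXX | (0,0)=-1→X.O/.OO/XXX; (0,1)=-1→.XO/.OO/XXX; (1,0)=+1→..O/XOO/XXX*
ply 2, O at ..O/XOO/XXX | (0,0)=-1→O.O/XOO/XXX*; (0,1)=-1→.OO/XOO/XXX
ply 3, X at O.O/XOO/XXX | (0,1)=+1→OXO/XOO/XXX*
ply 4: OXO/XOO/XXX is terminal -1 (O); from ..O/.OO/XXX depth 7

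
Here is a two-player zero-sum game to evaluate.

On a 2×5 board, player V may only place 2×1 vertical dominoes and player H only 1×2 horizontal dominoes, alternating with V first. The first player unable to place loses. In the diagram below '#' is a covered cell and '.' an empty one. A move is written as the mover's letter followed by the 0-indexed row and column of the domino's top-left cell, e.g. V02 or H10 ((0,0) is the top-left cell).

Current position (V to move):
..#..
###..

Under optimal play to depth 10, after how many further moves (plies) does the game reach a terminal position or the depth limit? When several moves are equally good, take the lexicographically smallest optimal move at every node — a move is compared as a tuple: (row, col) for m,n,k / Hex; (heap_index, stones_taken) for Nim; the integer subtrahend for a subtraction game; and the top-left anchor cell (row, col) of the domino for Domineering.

PV length from [..#../###..]: 3 plies

[..#../###..] V move#1: V03:+1/..##./####.*, V04:+1/..#.#/###.#
[..##./####.] H move#2: H00:-1/####./####.*
[####./####.] V move#3: V04:+1/#####/#####*
[#####/#####] end (terminal -1, H#4); searched ..#../###.. to 10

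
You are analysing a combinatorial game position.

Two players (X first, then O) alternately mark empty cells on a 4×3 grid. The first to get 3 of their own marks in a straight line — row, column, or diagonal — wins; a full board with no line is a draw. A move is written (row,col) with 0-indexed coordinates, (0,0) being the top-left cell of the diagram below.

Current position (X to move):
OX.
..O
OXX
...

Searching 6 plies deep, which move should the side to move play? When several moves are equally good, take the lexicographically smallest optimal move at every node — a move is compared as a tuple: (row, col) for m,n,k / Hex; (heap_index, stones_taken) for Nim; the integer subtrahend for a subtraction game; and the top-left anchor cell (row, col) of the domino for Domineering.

X's best at [OX./..O/OXX/...]: (1,0)

p1 X@[OX./..O/OXX/...]: (0,2)[OXX/..O/OXX/...]-1 (1,0)[OX./X.O/OXX/...]+1* (1,1)[OX./.XO/OXX/...]+1 (3,0)[OX./..O/OXX/X..]-1 (3,1)[OX./..O/OXX/.X.]-1 (3,2)[OX./..O/OXX/..X]-1
p2 O@[OX./X.O/OXX/...]: (0,2)[OXO/X.O/OXX/...]-1* (1,1)[OX./XOO/OXX/...]-1 (3,0)[OX./X.O/OXX/O..]-1 (3,1)[OX./X.O/OXX/.O.]-1 (3,2)[OX./X.O/OXX/..O]-1
p3 X@[OXO/X.O/OXX/...]: (1,1)[OXO/XXO/OXX/...]+1* (3,0)[OXO/X.O/OXX/X..]-1 (3,1)[OXO/X.O/OXX/.X.]-1 (3,2)[OXO/X.O/OXX/..X]+1
p4 O@[OXO/XXO/OXX/...] terminal -1; root [OX./..O/OXX/...] d6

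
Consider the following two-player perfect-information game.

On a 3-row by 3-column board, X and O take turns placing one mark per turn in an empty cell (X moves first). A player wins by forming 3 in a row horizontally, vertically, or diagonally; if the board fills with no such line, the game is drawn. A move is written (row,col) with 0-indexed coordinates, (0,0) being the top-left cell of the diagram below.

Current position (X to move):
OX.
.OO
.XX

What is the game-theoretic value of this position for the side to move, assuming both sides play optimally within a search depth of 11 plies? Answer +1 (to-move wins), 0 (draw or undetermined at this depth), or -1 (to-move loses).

ply 1, X at OX./.OO/.XX | (0,2)=-1→OXX/.OO/.XX; (1,0)=+0→OX./XOO/.XX; (2,0)=+1→OX./.OO/XXX*
ply 2: OX./.OO/XXX is terminal -1 (O); from OX./.OO/.XX depth 11

value(OX./.OO/.XX, X) = +1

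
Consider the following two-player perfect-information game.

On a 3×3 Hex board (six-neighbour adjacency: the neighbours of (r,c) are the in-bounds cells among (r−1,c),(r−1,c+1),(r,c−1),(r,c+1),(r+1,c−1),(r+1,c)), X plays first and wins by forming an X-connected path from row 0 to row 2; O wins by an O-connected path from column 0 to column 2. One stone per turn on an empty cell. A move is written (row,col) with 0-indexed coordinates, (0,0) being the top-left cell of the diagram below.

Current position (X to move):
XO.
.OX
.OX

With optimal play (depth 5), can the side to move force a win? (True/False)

[XO./.OX/.OX] X move#1: (0,2):+1/XOX/.OX/.OX*, (1,0):+1/XO./XOX/.OX, (2,0):+1/XO./.OX/XOX
[XOX/.OX/.OX] end (terminal -1, O#2); searched XO./.OX/.OX to 5

X winning at [XO./.OX/.OX]: True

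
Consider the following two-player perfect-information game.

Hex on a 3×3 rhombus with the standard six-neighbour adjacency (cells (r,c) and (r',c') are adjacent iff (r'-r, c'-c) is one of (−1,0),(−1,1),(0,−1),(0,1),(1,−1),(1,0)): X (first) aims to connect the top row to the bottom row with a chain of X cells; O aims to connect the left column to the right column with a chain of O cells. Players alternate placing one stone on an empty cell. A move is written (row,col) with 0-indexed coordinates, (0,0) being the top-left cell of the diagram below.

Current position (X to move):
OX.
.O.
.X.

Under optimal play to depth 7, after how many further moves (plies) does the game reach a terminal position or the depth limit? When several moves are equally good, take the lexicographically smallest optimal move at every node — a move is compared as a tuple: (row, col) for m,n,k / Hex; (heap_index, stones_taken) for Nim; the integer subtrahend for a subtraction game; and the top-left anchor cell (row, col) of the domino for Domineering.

p1 X@[OX./.O./.X.]: (0,2)[OXX/.O./.X.]-1* (1,0)[OX./XO./.X.]-1 (1,2)[OX./.OX/.X.]-1 (2,0)[OX./.O./XX.]-1 (2,2)[OX./.O./.XX]-1
p2 O@[OXX/.O./.X.]: (1,0)[OXX/OO./.X.]-1 (1,2)[OXX/.OO/.X.]+1* (2,0)[OXX/.O./OX.]-1 (2,2)[OXX/.O./.XO]-1
p3 X@[OXX/.OO/.X.]: (1,0)[OXX/XOO/.X.]-1* (2,0)[OXX/.OO/XX.]-1 (2,2)[OXX/.OO/.XX]-1
p4 O@[OXX/XOO/.X.]: (2,0)[OXX/XOO/OX.]+1* (2,2)[OXX/XOO/.XO]-1
p5 X@[OXX/XOO/OX.] terminal -1; root [OX./.O./.X.] d7

PV length from [OX./.O./.X.]: 4 plies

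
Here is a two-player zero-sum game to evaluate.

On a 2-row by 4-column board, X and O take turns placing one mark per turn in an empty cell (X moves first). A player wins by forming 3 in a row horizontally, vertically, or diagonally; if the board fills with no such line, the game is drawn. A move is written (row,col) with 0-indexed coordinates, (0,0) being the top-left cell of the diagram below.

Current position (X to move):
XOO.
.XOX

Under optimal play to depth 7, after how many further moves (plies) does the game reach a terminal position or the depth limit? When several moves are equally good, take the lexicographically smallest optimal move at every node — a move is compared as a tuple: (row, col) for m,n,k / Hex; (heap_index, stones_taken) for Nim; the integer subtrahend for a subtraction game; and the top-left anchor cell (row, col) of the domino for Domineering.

p1 X@[XOO./.XOX]: (0,3)[XOOX/.XOX]+0* (1,0)[XOO./XXOX]-1
p2 O@[XOOX/.XOX]: (1,0)[XOOX/OXOX]+0*
p3 X@[XOOX/OXOX] terminal +0; root [XOO./.XOX] d7

PV length from [XOO./.XOX]: 2 plies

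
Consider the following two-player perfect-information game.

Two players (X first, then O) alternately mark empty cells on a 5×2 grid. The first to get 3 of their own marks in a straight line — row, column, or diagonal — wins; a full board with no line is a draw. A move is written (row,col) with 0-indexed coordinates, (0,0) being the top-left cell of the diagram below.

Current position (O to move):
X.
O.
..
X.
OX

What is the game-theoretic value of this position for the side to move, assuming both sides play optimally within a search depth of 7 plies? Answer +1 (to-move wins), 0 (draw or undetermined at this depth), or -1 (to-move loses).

ply 1, O at X./O./../X./OX | (0,1)=+0→XO/O./../X./OX*; (1,1)=+0→X./OO/../X./OX; (2,0)=+0→X./O./O./X./OX; (2,1)=+0→X./O./.O/X./OX; (3,1)=+0→X./O./../XO/OX
ply 2, X at XO/O./../X./OX | (1,1)=+0→XO/OX/../X./OX*; (2,0)=+0→XO/O./X./X./OX; (2,1)=+0→XO/O./.X/X./OX; (3,1)=+0→XO/O./../XX/OX
ply 3, O at XO/OX/../X./OX | (2,0)=+0→XO/OX/O./X./OX*; (2,1)=+0→XO/OX/.O/X./OX; (3,1)=+0→XO/OX/../XO/OX
ply 4, X at XO/OX/O./X./OX | (2,1)=+0→XO/OX/OX/X./OX*; (3,1)=+0→XO/OX/O./XX/OX
ply 5, O at XO/OX/OX/X./OX | (3,1)=+0→XO/OX/OX/XO/OX*
ply 6: XO/OX/OX/XO/OX is terminal +0 (X); from X./O./../X./OX depth 7

value(X./O./../X./OX, O) = 0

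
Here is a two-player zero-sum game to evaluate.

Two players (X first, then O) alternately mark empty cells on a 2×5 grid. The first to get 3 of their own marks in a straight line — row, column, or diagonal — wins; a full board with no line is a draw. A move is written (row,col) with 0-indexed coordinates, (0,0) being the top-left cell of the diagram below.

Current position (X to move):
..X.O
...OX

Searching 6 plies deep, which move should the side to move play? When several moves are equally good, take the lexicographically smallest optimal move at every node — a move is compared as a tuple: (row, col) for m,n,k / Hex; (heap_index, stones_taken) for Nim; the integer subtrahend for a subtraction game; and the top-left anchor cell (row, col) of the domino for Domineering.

p1 X@[..X.O/...OX]: (0,0)[X.X.O/...OX]+0 (0,1)[.XX.O/...OX]+1* (0,3)[..XXO/...OX]+0 (1,0)[..X.O/X..OX]+0 (1,1)[..X.O/.X.OX]+0 (1,2)[..X.O/..XOX]+0
p2 O@[.XX.O/...OX]: (0,0)[OXX.O/...OX]-1* (0,3)[.XXOO/...OX]-1 (1,0)[.XX.O/O..OX]-1 (1,1)[.XX.O/.O.OX]-1 (1,2)[.XX.O/..OOX]-1
p3 X@[OXX.O/...OX]: (0,3)[OXXXO/...OX]+1* (1,0)[OXX.O/X..OX]+0 (1,1)[OXX.O/.X.OX]+0 (1,2)[OXX.O/..XOX]+0
p4 O@[OXXXO/...OX] terminal -1; root [..X.O/...OX] d6

X's best at [..X.O/...OX]: (0,1)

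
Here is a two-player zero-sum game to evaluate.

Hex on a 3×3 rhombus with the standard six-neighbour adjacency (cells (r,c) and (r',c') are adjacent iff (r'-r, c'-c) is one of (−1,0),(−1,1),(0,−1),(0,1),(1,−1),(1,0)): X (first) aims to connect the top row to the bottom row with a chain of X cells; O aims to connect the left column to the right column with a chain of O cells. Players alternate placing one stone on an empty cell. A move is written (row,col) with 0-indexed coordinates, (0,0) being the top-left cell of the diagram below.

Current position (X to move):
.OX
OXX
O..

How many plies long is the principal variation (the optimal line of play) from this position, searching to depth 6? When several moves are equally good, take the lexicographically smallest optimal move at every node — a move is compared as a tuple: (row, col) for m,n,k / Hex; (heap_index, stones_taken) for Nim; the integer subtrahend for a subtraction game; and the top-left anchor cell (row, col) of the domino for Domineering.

[.OX/OXX/O..] X move#1: (0,0):+1/XOX/OXX/O..*, (2,1):+1/.OX/OXX/OX., (2,2):+1/.OX/OXX/O.X
[XOX/OXX/O..] O move#2: (2,1):-1/XOX/OXX/OO.*, (2,2):-1/XOX/OXX/O.O
[XOX/OXX/OO.] X move#3: (2,2):+1/XOX/OXX/OOX*
[XOX/OXX/OOX] end (terminal -1, O#4); searched .OX/OXX/O.. to 6

PV length from [.OX/OXX/O..]: 3 plies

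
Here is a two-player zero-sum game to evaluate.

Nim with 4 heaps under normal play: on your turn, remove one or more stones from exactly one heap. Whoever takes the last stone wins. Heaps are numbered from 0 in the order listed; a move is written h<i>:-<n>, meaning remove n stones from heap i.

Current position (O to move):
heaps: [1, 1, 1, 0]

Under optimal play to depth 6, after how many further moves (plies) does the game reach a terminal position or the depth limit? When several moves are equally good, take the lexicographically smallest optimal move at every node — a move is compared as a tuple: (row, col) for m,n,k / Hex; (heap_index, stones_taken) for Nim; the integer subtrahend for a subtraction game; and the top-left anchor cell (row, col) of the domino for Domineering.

PV length from [(1,1,1,0)]: 3 plies

ply 1, O at (1,1,1,0) | h0:-1=+1→(0,1,1,0)*; h1:-1=+1→(1,0,1,0); h2:-1=+1→(1,1,0,0)
ply 2, X at (0,1,1,0) | h1:-1=-1→(0,0,1,0)*; h2:-1=-1→(0,1,0,0)
ply 3, O at (0,0,1,0) | h2:-1=+1→(0,0,0,0)*
ply 4: (0,0,0,0) is terminal -1 (X); from (1,1,1,0) depth 6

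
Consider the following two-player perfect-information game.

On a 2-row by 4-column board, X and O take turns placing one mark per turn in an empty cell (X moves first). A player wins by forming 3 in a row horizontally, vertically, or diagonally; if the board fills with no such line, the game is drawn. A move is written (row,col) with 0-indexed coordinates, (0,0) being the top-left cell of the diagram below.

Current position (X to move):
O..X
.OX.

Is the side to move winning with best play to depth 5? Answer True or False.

X winning at [O..X/.OX.]: False

p1 X@[O..X/.OX.]: (0,1)[OX.X/.OX.]+0* (0,2)[O.XX/.OX.]+0 (1,0)[O..X/XOX.]+0 (1,3)[O..X/.OXX]+0
p2 O@[OX.X/.OX.]: (0,2)[OXOX/.OX.]+0* (1,0)[OX.X/OOX.]-1 (1,3)[OX.X/.OXO]-1
p3 X@[OXOX/.OX.]: (1,0)[OXOX/XOX.]+0* (1,3)[OXOX/.OXX]+0
p4 O@[OXOX/XOX.]: (1,3)[OXOX/XOXO]+0*
p5 X@[OXOX/XOXO] terminal +0; root [O..X/.OX.] d5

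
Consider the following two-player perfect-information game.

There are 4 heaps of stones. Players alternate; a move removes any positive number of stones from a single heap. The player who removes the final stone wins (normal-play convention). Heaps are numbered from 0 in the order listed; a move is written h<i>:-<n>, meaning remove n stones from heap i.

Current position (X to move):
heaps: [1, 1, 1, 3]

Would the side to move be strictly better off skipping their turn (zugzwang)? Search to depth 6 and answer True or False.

[(1,1,1,3)] X move#1: h0:-1:-1/(0,1,1,3), h1:-1:-1/(1,0,1,3), h2:-1:-1/(1,1,0,3), h3:-1:-1/(1,1,1,2), h3:-2:+1/(1,1,1,1)*, h3:-3:-1/(1,1,1,0)
[(1,1,1,1)] O move#2: h0:-1:-1/(0,1,1,1)*, h1:-1:-1/(1,0,1,1), h2:-1:-1/(1,1,0,1), h3:-1:-1/(1,1,1,0)
[(0,1,1,1)] X move#3: h1:-1:+1/(0,0,1,1)*, h2:-1:+1/(0,1,0,1), h3:-1:+1/(0,1,1,0)
[(0,0,1,1)] O move#4: h2:-1:-1/(0,0,0,1)*, h3:-1:-1/(0,0,1,0)
[(0,0,0,1)] X move#5: h3:-1:+1/(0,0,0,0)*
[(0,0,0,0)] end (terminal -1, O#6); searched (1,1,1,3) to 6
if X skipped the turn, O would face:
~ [(1,1,1,3)] O move#1: h0:-1:-1/(0,1,1,3), h1:-1:-1/(1,0,1,3), h2:-1:-1/(1,1,0,3), h3:-1:-1/(1,1,1,2), h3:-2:+1/(1,1,1,1)*, h3:-3:-1/(1,1,1,0)
~ [(1,1,1,1)] X move#2: h0:-1:-1/(0,1,1,1)*, h1:-1:-1/(1,0,1,1), h2:-1:-1/(1,1,0,1), h3:-1:-1/(1,1,1,0)
~ [(0,1,1,1)] O move#3: h1:-1:+1/(0,0,1,1)*, h2:-1:+1/(0,1,0,1), h3:-1:+1/(0,1,1,0)
~ [(0,0,1,1)] X move#4: h2:-1:-1/(0,0,0,1)*, h3:-1:-1/(0,0,1,0)
~ [(0,0,0,1)] O move#5: h3:-1:+1/(0,0,0,0)*
~ [(0,0,0,0)] end (terminal -1, X#6); searched (1,1,1,3) to 6
compare (X): move=+1 vs pass=-1

zugzwang((1,1,1,3), X) = False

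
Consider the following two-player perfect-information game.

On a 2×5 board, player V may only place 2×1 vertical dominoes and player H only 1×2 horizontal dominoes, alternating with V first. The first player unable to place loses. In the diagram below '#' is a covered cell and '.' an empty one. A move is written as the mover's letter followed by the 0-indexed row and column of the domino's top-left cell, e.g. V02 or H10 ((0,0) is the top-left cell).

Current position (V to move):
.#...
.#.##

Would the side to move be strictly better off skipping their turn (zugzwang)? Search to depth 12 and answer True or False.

p1 V@[.#.../.#.##]: V00[##.../##.##]-1 V02[.##../.####]+1*
p2 H@[.##../.####]: H03[.####/.####]-1*
p3 V@[.####/.####]: V00[#####/#####]+1*
p4 H@[#####/#####] terminal -1; root [.#.../.#.##] d12
if V skipped the turn, H would face:
~ p1 H@[.#.../.#.##]: H02[.###./.#.##]-1* H03[.#.##/.#.##]-1
~ p2 V@[.###./.#.##]: V00[####./##.##]+1*
~ p3 H@[####./##.##] terminal -1; root [.#.../.#.##] d12
compare (V): move=+1 vs pass=+1

zugzwang(.#.../.#.##, V) = False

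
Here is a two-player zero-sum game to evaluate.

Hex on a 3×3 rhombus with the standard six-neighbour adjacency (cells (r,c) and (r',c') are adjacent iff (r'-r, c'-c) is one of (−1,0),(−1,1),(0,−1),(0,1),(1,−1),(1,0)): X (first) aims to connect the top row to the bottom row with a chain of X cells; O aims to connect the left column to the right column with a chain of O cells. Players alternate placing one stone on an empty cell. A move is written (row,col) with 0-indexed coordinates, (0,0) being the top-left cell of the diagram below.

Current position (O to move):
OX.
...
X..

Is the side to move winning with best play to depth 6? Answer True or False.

O winning at [OX./.../X..]: False

ply 1, O at OX./.../X.. | (0,2)=-1→OXO/.../X..*; (1,0)=-1→OX./O../X..; (1,1)=-1→OX./.O./X..; (1,2)=-1→OX./..O/X..; (2,1)=-1→OX./.../XO.; (2,2)=-1→OX./.../X.O
ply 2, X at OXO/.../X.. | (1,0)=+1→OXO/X../X..*; (1,1)=+1→OXO/.X./X..; (1,2)=+1→OXO/..X/X..; (2,1)=+1→OXO/.../XX.; (2,2)=+1→OXO/.../X.X
ply 3: OXO/X../X.. is terminal -1 (O); from OX./.../X.. depth 6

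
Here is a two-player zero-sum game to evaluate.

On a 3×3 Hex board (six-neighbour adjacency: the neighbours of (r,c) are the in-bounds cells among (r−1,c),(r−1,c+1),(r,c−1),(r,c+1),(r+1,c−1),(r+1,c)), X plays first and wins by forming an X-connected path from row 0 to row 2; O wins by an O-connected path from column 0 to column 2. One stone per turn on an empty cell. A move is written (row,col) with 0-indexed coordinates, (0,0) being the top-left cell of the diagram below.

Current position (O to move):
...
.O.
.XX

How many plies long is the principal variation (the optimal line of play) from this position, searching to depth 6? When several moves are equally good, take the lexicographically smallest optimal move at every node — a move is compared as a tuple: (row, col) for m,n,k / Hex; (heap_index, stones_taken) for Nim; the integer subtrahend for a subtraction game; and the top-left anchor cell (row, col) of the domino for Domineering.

PV length from [.../.O./.XX]: 5 plies

[.../.O./.XX] O move#1: (0,0):+1/O../.O./.XX*, (0,1):+1/.O./.O./.XX, (0,2):+1/..O/.O./.XX, (1,0):+1/.../OO./.XX, (1,2):+1/.../.OO/.XX, (2,0):+1/.../.O./OXX
[O../.O./.XX] X move#2: (0,1):-1/OX./.O./.XX*, (0,2):-1/O.X/.O./.XX, (1,0):-1/O../XO./.XX, (1,2):-1/O../.OX/.XX, (2,0):-1/O../.O./XXX
[OX./.O./.XX] O move#3: (0,2):+1/OXO/.O./.XX*, (1,0):+1/OX./OO./.XX, (1,2):+1/OX./.OO/.XX, (2,0):+1/OX./.O./OXX
[OXO/.O./.XX] X move#4: (1,0):-1/OXO/XO./.XX*, (1,2):-1/OXO/.OX/.XX, (2,0):-1/OXO/.O./XXX
[OXO/XO./.XX] O move#5: (1,2):-1/OXO/XOO/.XX, (2,0):+1/OXO/XO./OXX*
[OXO/XO./OXX] end (terminal -1, X#6); searched .../.O./.XX to 6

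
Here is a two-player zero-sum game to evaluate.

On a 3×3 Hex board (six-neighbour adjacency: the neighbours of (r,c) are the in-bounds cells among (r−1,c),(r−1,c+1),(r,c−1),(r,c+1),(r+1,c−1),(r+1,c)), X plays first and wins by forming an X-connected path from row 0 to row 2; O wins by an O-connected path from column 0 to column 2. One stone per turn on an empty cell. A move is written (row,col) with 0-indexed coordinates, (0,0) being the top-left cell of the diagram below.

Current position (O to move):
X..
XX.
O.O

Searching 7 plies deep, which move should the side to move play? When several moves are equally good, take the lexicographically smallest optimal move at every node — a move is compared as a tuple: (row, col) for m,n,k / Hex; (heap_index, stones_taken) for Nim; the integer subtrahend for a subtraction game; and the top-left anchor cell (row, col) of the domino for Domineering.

O's best at [X../XX./O.O]: (2,1)

ply 1, O at X../XX./O.O | (0,1)=-1→XO./XX./O.O; (0,2)=-1→X.O/XX./O.O; (1,2)=-1→X../XXO/O.O; (2,1)=+1→X../XX./OOO*
ply 2: X../XX./OOO is terminal -1 (X); from X../XX./O.O depth 7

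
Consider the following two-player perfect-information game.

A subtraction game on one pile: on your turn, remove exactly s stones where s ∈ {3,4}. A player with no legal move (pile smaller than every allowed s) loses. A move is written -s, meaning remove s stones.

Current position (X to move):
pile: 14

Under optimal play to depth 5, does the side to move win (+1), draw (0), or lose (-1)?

value(14, X) = -1

p1 X@[14]: -3[11]-1* -4[10]-1
p2 O@[11]: -3[8]+1* -4[7]+1
p3 X@[8]: -3[5]-1* -4[4]-1
p4 O@[5]: -3[2]+1* -4[1]+1
p5 X@[2] terminal -1; root [14] d5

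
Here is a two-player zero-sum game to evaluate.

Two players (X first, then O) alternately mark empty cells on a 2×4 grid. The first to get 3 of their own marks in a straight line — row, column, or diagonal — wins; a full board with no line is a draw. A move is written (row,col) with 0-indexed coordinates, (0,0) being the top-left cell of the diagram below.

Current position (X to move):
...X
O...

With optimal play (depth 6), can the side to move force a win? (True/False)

X winning at [...X/O...]: False

p1 X@[...X/O...]: (0,0)[X..X/O...]+0* (0,1)[.X.X/O...]+0 (0,2)[..XX/O...]+0 (1,1)[...X/OX..]+0 (1,2)[...X/O.X.]+0 (1,3)[...X/O..X]+0
p2 O@[X..X/O...]: (0,1)[XO.X/O...]+0* (0,2)[X.OX/O...]+0 (1,1)[X..X/OO..]+0 (1,2)[X..X/O.O.]+0 (1,3)[X..X/O..O]+0
p3 X@[XO.X/O...]: (0,2)[XOXX/O...]+0* (1,1)[XO.X/OX..]+0 (1,2)[XO.X/O.X.]+0 (1,3)[XO.X/O..X]+0
p4 O@[XOXX/O...]: (1,1)[XOXX/OO..]+0* (1,2)[XOXX/O.O.]+0 (1,3)[XOXX/O..O]+0
p5 X@[XOXX/OO..]: (1,2)[XOXX/OOX.]+0* (1,3)[XOXX/OO.X]-1
p6 O@[XOXX/OOX.]: (1,3)[XOXX/OOXO]+0*
p7 X@[XOXX/OOXO] terminal +0; root [...X/O...] d6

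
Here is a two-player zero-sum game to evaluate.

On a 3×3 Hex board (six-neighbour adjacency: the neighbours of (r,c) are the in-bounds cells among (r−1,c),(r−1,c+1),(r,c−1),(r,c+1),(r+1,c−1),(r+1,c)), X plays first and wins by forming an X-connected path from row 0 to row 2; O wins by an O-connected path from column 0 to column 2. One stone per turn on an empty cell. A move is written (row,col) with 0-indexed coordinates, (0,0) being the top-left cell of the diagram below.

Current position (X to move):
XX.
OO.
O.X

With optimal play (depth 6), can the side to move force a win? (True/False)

X winning at [XX./OO./O.X]: False

[XX./OO./O.X] X move#1: (0,2):-1/XXX/OO./O.X*, (1,2):-1/XX./OOX/O.X, (2,1):-1/XX./OO./OXX
[XXX/OO./O.X] O move#2: (1,2):+1/XXX/OOO/O.X*, (2,1):-1/XXX/OO./OOX
[XXX/OOO/O.X] end (terminal -1, X#3); searched XX./OO./O.X to 6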